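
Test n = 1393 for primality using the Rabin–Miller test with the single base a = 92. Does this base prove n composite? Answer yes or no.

no

n − 1 = 1392 = 2^4 · 87, so s = 4 and d = 87.
x_0 = 92^87 mod 1393 = 1.
x_0 = 1, so 92 is not a witness.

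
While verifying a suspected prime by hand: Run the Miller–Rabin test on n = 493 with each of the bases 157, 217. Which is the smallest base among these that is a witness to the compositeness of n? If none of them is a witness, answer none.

n − 1 = 492 = 2^2 · 123, so s = 2 and d = 123.
Base 157: x_0 = 157^123 mod 493 = 336. x_0 is neither 1 nor 492, so continue squaring. x_1 = 336^2 mod 493 = 492. x_1 ≡ −1, so 157 is not a witness.
Base 217: x_0 = 217^123 mod 493 = 327. x_0 is neither 1 nor 492, so continue squaring. x_1 = 327^2 mod 493 = 441. Reached i = s−1 = 1 without hitting −1: 217 is a Miller–Rabin witness and 493 is composite.
The smallest witness among the given bases is 217.

217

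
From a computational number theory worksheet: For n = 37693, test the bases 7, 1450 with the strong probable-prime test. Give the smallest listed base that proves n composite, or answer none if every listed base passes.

n − 1 = 37692 = 2^2 · 9423, so s = 2 and d = 9423.
Base 7: x_0 = 7^9423 mod 37693 = 25362. x_0 is neither 1 nor 37692, so continue squaring. x_1 = 25362^2 mod 37693 = 37692. x_1 ≡ −1, so 7 is not a witness.
Base 1450: x_0 = 1450^9423 mod 37693 = 12331. x_0 is neither 1 nor 37692, so continue squaring. x_1 = 12331^2 mod 37693 = 37692. x_1 ≡ −1, so 1450 is not a witness.
No listed base is a witness for 37693.

none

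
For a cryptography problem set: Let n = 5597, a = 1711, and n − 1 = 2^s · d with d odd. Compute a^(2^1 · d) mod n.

n − 1 = 5596 = 2^2 · 1399, so s = 2 and d = 1399.
x_0 = 1711^1399 mod 5597 = 4031.
x_1 = 4031^2 mod 5597 = 870.

870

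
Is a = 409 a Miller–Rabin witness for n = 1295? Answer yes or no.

n − 1 = 1294 = 2^1 · 647, so s = 1 and d = 647.
x_0 = 409^647 mod 1295 = 19.
x_0 ∉ {1, 1294} and s = 1, so 409 is a Miller–Rabin witness and 1295 is composite.

yes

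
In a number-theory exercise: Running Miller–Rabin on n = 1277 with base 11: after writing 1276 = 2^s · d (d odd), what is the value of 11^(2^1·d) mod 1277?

1

n − 1 = 1276 = 2^2 · 319, so s = 2 and d = 319.
x_0 = 11^319 mod 1277 = 1.
x_1 = 1^2 mod 1277 = 1.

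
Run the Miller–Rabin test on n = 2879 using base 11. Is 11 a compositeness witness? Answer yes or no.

n − 1 = 2878 = 2^1 · 1439, so s = 1 and d = 1439.
x_0 = 11^1439 mod 2879 = 1.
x_0 = 1, so 11 is not a witness.

no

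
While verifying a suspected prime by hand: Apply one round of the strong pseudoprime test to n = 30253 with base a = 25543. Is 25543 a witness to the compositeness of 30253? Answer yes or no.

no

n − 1 = 30252 = 2^2 · 7563, so s = 2 and d = 7563.
x_0 = 25543^7563 mod 30253 = 30252.
x_0 = 30252 ≡ −1, so 25543 is not a witness.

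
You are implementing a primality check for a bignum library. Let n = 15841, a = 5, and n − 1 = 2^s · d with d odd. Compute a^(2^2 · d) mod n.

218

n − 1 = 15840 = 2^5 · 495, so s = 5 and d = 495.
x_0 = 5^495 mod 15841 = 3380.
x_1 = 3380^2 mod 15841 = 3039.
x_2 = 3039^2 mod 15841 = 218.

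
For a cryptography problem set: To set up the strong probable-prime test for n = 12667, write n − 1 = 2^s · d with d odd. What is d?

6333

Halving: 12666 → 6333; 6333 is odd.
So 12666 = 2^1 · 6333.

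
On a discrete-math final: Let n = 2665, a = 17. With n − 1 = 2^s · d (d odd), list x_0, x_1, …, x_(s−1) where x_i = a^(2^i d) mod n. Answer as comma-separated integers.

2482, 1509, 1171

n − 1 = 2664 = 2^3 · 333, so s = 3 and d = 333.
x_0 = 17^333 mod 2665 = 2482.
x_1 = 2482^2 mod 2665 = 1509.
x_2 = 1509^2 mod 2665 = 1171.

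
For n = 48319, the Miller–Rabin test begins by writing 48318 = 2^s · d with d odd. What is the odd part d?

Halving: 48318 → 24159; 24159 is odd.
So 48318 = 2^1 · 24159.

24159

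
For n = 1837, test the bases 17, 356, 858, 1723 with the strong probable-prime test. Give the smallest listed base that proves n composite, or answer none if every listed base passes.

n − 1 = 1836 = 2^2 · 459, so s = 2 and d = 459.
Base 17: x_0 = 17^459 mod 1837 = 1157. x_0 is neither 1 nor 1836, so continue squaring. x_1 = 1157^2 mod 1837 = 1313. Reached i = s−1 = 1 without hitting −1: 17 is a Miller–Rabin witness and 1837 is composite.
Base 356: x_0 = 356^459 mod 1837 = 124. x_0 is neither 1 nor 1836, so continue squaring. x_1 = 124^2 mod 1837 = 680. Reached i = s−1 = 1 without hitting −1: 356 is a Miller–Rabin witness and 1837 is composite.
Base 858: x_0 = 858^459 mod 1837 = 165. x_0 is neither 1 nor 1836, so continue squaring. x_1 = 165^2 mod 1837 = 1507. Reached i = s−1 = 1 without hitting −1: 858 is a Miller–Rabin witness and 1837 is composite.
Base 1723: x_0 = 1723^459 mod 1837 = 580. x_0 is neither 1 nor 1836, so continue squaring. x_1 = 580^2 mod 1837 = 229. Reached i = s−1 = 1 without hitting −1: 1723 is a Miller–Rabin witness and 1837 is composite.
The smallest witness among the given bases is 17.

17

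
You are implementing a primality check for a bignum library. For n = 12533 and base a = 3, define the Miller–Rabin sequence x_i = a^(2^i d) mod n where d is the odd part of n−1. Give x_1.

11268

n − 1 = 12532 = 2^2 · 3133, so s = 2 and d = 3133.
x_0 = 3^3133 mod 12533 = 4613.
x_1 = 4613^2 mod 12533 = 11268.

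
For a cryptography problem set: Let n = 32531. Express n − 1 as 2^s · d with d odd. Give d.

16265

Halving: 32530 → 16265; 16265 is odd.
So 32530 = 2^1 · 16265.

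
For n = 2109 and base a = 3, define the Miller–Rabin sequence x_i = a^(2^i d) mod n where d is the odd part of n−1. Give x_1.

2106

n − 1 = 2108 = 2^2 · 527, so s = 2 and d = 527.
x_0 = 3^527 mod 2109 = 243.
x_1 = 243^2 mod 2109 = 2106.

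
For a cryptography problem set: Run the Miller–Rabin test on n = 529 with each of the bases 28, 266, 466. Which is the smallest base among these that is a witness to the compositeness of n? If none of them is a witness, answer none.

n − 1 = 528 = 2^4 · 33, so s = 4 and d = 33.
Base 28: x_0 = 28^33 mod 529 = 528. x_0 = 528 ≡ −1, so 28 is not a witness.
Base 266: x_0 = 266^33 mod 529 = 1. x_0 = 1, so 266 is not a witness.
Base 466: x_0 = 466^33 mod 529 = 1. x_0 = 1, so 466 is not a witness.
No listed base is a witness for 529.

none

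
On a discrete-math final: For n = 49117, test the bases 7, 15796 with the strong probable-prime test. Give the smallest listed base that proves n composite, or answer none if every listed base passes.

n − 1 = 49116 = 2^2 · 12279, so s = 2 and d = 12279.
Base 7: x_0 = 7^12279 mod 49117 = 36109. x_0 is neither 1 nor 49116, so continue squaring. x_1 = 36109^2 mod 49117 = 49116. x_1 ≡ −1, so 7 is not a witness.
Base 15796: x_0 = 15796^12279 mod 49117 = 49116. x_0 = 49116 ≡ −1, so 15796 is not a witness.
No listed base is a witness for 49117.

none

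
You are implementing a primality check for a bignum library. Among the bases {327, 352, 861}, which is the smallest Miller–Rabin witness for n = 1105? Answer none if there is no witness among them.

n − 1 = 1104 = 2^4 · 69, so s = 4 and d = 69.
Base 327: x_0 = 327^69 mod 1105 = 837. x_0 is neither 1 nor 1104, so continue squaring. x_1 = 837^2 mod 1105 = 1104. x_1 ≡ −1, so 327 is not a witness.
Base 352: x_0 = 352^69 mod 1105 = 547. x_0 is neither 1 nor 1104, so continue squaring. x_1 = 547^2 mod 1105 = 859. x_2 = 859^2 mod 1105 = 846. x_3 = 846^2 mod 1105 = 781. Reached i = s−1 = 3 without hitting −1: 352 is a Miller–Rabin witness and 1105 is composite.
Base 861: x_0 = 861^69 mod 1105 = 911. x_0 is neither 1 nor 1104, so continue squaring. x_1 = 911^2 mod 1105 = 66. x_2 = 66^2 mod 1105 = 1041. x_3 = 1041^2 mod 1105 = 781. Reached i = s−1 = 3 without hitting −1: 861 is a Miller–Rabin witness and 1105 is composite.
The smallest witness among the given bases is 352.

352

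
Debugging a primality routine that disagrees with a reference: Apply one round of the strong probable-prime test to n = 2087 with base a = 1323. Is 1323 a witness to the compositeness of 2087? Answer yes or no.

n − 1 = 2086 = 2^1 · 1043, so s = 1 and d = 1043.
Repeated squaring mod 2087: 1323^1 ≡ 1323, 1323^2 ≡ 1423, 1323^4 ≡ 539, 1323^8 ≡ 428, 1323^16 ≡ 1615, 1323^32 ≡ 1562, 1323^64 ≡ 141, 1323^128 ≡ 1098, 1323^256 ≡ 1405, 1323^512 ≡ 1810, 1323^1024 ≡ 1597.
1043 = 1024 + 16 + 2 + 1, so 1323^1043 ≡ 1597·1615·1423·1323 ≡ 1 (mod 2087).
x_0 = 1323^1043 mod 2087 = 1.
x_0 = 1, so 1323 is not a witness.

no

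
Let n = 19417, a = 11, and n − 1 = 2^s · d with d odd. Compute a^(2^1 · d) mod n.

15573

n − 1 = 19416 = 2^3 · 2427, so s = 3 and d = 2427.
x_0 = 11^2427 mod 19417 = 5324.
x_1 = 5324^2 mod 19417 = 15573.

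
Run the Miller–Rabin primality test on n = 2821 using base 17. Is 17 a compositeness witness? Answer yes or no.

n − 1 = 2820 = 2^2 · 705, so s = 2 and d = 705.
x_0 = 17^705 mod 2821 = 2820.
x_0 = 2820 ≡ −1, so 17 is not a witness.

no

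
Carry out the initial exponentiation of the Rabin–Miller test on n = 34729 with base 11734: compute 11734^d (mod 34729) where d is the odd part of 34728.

n − 1 = 34728 = 2^3 · 4341, so s = 3 and d = 4341.
11734^4341 mod 34729 = 1.

1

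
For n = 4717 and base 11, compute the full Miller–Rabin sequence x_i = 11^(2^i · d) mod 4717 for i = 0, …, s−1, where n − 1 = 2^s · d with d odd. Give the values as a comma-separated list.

n − 1 = 4716 = 2^2 · 1179, so s = 2 and d = 1179.
x_0 = 11^1179 mod 4717 = 57.
x_1 = 57^2 mod 4717 = 3249.

57, 3249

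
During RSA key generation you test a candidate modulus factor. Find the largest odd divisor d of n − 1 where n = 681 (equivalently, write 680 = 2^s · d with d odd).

Halving: 680 → 340 → 170 → 85; 85 is odd.
So 680 = 2^3 · 85.

85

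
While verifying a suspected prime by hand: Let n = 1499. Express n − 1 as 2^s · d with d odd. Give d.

749

Halving: 1498 → 749; 749 is odd.
So 1498 = 2^1 · 749.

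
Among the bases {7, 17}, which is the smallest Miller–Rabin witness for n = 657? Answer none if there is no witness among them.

7

n − 1 = 656 = 2^4 · 41, so s = 4 and d = 41.
Base 7: x_0 = 7^41 mod 657 = 202. x_0 is neither 1 nor 656, so continue squaring. x_1 = 202^2 mod 657 = 70. x_2 = 70^2 mod 657 = 301. x_3 = 301^2 mod 657 = 592. Reached i = s−1 = 3 without hitting −1: 7 is a Miller–Rabin witness and 657 is composite.
Base 17: x_0 = 17^41 mod 657 = 431. x_0 is neither 1 nor 656, so continue squaring. x_1 = 431^2 mod 657 = 487. x_2 = 487^2 mod 657 = 649. x_3 = 649^2 mod 657 = 64. Reached i = s−1 = 3 without hitting −1: 17 is a Miller–Rabin witness and 657 is composite.
The smallest witness among the given bases is 7.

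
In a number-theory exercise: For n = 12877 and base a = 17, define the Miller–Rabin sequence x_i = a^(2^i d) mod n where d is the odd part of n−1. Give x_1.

n − 1 = 12876 = 2^2 · 3219, so s = 2 and d = 3219.
x_0 = 17^3219 mod 12877 = 6154.
x_1 = 6154^2 mod 12877 = 459.

459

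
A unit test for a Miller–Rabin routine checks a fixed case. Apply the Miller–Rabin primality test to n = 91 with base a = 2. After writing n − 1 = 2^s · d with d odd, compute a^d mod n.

n − 1 = 90 = 2^1 · 45, so s = 1 and d = 45.
2^45 mod 91 = 57.

57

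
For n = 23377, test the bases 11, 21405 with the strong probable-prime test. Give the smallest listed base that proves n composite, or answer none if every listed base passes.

none

n − 1 = 23376 = 2^4 · 1461, so s = 4 and d = 1461.
Base 11: x_0 = 11^1461 mod 23377 = 21164. x_0 is neither 1 nor 23376, so continue squaring. x_1 = 21164^2 mod 23377 = 11576. x_2 = 11576^2 mod 23377 = 6812. x_3 = 6812^2 mod 23377 = 23376. x_3 ≡ −1, so 11 is not a witness.
Base 21405: x_0 = 21405^1461 mod 23377 = 1040. x_0 is neither 1 nor 23376, so continue squaring. x_1 = 1040^2 mod 23377 = 6258. x_2 = 6258^2 mod 23377 = 6089. x_3 = 6089^2 mod 23377 = 23376. x_3 ≡ −1, so 21405 is not a witness.
No listed base is a witness for 23377.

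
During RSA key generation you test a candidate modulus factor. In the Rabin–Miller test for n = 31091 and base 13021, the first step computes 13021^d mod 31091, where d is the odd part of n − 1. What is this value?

n − 1 = 31090 = 2^1 · 15545, so s = 1 and d = 15545.
13021^15545 mod 31091 = 31090.

31090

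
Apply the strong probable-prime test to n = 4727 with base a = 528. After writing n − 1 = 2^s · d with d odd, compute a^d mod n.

966

n − 1 = 4726 = 2^1 · 2363, so s = 1 and d = 2363.
Repeated squaring mod 4727: 528^1 ≡ 528, 528^2 ≡ 4618, 528^4 ≡ 2427, 528^8 ≡ 487, 528^16 ≡ 819, 528^32 ≡ 4254, 528^64 ≡ 1560, 528^128 ≡ 3922, 528^256 ≡ 426, 528^512 ≡ 1850, 528^1024 ≡ 152, 528^2048 ≡ 4196.
2363 = 2048 + 256 + 32 + 16 + 8 + 2 + 1, so 528^2363 ≡ 4196·426·4254·819·487·4618·528 ≡ 966 (mod 4727).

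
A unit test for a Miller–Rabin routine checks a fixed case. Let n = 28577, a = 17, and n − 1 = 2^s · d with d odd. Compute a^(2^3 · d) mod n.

16847

n − 1 = 28576 = 2^5 · 893, so s = 5 and d = 893.
x_0 = 17^893 mod 28577 = 18513.
x_1 = 18513^2 mod 28577 = 7208.
x_2 = 7208^2 mod 28577 = 2278.
x_3 = 2278^2 mod 28577 = 16847.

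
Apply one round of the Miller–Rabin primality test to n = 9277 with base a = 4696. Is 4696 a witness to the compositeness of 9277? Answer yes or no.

n − 1 = 9276 = 2^2 · 2319, so s = 2 and d = 2319.
x_0 = 4696^2319 mod 9277 = 1.
x_0 = 1, so 4696 is not a witness.

no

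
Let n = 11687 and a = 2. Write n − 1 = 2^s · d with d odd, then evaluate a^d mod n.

2984

n − 1 = 11686 = 2^1 · 5843, so s = 1 and d = 5843.
2^5843 mod 11687 = 2984.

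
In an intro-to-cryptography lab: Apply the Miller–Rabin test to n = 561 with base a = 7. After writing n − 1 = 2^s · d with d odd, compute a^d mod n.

241

n − 1 = 560 = 2^4 · 35, so s = 4 and d = 35.
7^35 mod 561 = 241.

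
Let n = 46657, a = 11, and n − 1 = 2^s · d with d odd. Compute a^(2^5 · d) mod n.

n − 1 = 46656 = 2^6 · 729, so s = 6 and d = 729.
Repeated squaring mod 46657: 11^1 ≡ 11, 11^2 ≡ 121, 11^4 ≡ 14641, 11^8 ≡ 16623, 11^16 ≡ 21375, 11^32 ≡ 25281, 11^64 ≡ 21375, 11^128 ≡ 25281, 11^256 ≡ 21375, 11^512 ≡ 25281.
729 = 512 + 128 + 64 + 16 + 8 + 1, so 11^729 ≡ 25281·25281·21375·21375·16623·11 ≡ 42882 (mod 46657).
x_0 = 42882.
x_1 = 42882^2 mod 46657 = 20240.
x_2 = 20240^2 mod 46657 = 9140.
x_3 = 9140^2 mod 46657 = 23570.
x_4 = 23570^2 mod 46657 = 1.
x_5 = 1^2 mod 46657 = 1.

1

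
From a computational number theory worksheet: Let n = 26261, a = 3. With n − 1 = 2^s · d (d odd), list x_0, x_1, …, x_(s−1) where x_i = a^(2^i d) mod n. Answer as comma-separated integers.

n − 1 = 26260 = 2^2 · 6565, so s = 2 and d = 6565.
x_0 = 3^6565 mod 26261 = 11697.
x_1 = 11697^2 mod 26261 = 26260.

11697, 26260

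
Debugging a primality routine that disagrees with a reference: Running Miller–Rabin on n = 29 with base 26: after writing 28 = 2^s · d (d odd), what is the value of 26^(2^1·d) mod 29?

n − 1 = 28 = 2^2 · 7, so s = 2 and d = 7.
x_0 = 26^7 mod 29 = 17.
x_1 = 17^2 mod 29 = 28.

28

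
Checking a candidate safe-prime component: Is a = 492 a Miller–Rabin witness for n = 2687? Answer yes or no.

n − 1 = 2686 = 2^1 · 1343, so s = 1 and d = 1343.
x_0 = 492^1343 mod 2687 = 2686.
x_0 = 2686 ≡ −1, so 492 is not a witness.

no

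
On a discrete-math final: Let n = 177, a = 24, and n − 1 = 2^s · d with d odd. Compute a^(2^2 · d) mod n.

n − 1 = 176 = 2^4 · 11, so s = 4 and d = 11.
x_0 = 24^11 mod 177 = 126.
x_1 = 126^2 mod 177 = 123.
x_2 = 123^2 mod 177 = 84.

84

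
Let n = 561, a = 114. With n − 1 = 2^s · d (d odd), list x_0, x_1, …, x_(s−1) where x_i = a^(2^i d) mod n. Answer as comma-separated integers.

45, 342, 276, 441

n − 1 = 560 = 2^4 · 35, so s = 4 and d = 35.
x_0 = 114^35 mod 561 = 45.
x_1 = 45^2 mod 561 = 342.
x_2 = 342^2 mod 561 = 276.
x_3 = 276^2 mod 561 = 441.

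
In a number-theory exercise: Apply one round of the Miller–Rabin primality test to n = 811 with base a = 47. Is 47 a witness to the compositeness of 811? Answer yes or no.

n − 1 = 810 = 2^1 · 405, so s = 1 and d = 405.
x_0 = 47^405 mod 811 = 810.
x_0 = 810 ≡ −1, so 47 is not a witness.

no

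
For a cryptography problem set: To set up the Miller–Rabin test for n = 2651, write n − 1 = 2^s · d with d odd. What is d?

1325

Halving: 2650 → 1325; 1325 is odd.
So 2650 = 2^1 · 1325.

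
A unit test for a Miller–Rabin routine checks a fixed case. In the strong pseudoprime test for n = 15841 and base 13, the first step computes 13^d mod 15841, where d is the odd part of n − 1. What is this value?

n − 1 = 15840 = 2^5 · 495, so s = 5 and d = 495.
13^495 mod 15841 = 8896.

8896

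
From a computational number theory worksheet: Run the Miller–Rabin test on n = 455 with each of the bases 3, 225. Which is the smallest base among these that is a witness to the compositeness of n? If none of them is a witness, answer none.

n − 1 = 454 = 2^1 · 227, so s = 1 and d = 227.
Base 3: x_0 = 3^227 mod 455 = 152. x_0 ∉ {1, 454} and s = 1, so 3 is a Miller–Rabin witness and 455 is composite.
Base 225: x_0 = 225^227 mod 455 = 400. x_0 ∉ {1, 454} and s = 1, so 225 is a Miller–Rabin witness and 455 is composite.
The smallest witness among the given bases is 3.

3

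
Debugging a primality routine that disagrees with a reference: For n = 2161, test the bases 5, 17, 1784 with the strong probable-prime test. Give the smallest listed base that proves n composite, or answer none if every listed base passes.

none

n − 1 = 2160 = 2^4 · 135, so s = 4 and d = 135.
Base 5: x_0 = 5^135 mod 2161 = 335. x_0 is neither 1 nor 2160, so continue squaring. x_1 = 335^2 mod 2161 = 2014. x_2 = 2014^2 mod 2161 = 2160. x_2 ≡ −1, so 5 is not a witness.
Base 17: x_0 = 17^135 mod 2161 = 335. x_0 is neither 1 nor 2160, so continue squaring. x_1 = 335^2 mod 2161 = 2014. x_2 = 2014^2 mod 2161 = 2160. x_2 ≡ −1, so 17 is not a witness.
Base 1784: x_0 = 1784^135 mod 2161 = 227. x_0 is neither 1 nor 2160, so continue squaring. x_1 = 227^2 mod 2161 = 1826. x_2 = 1826^2 mod 2161 = 2014. x_3 = 2014^2 mod 2161 = 2160. x_3 ≡ −1, so 1784 is not a witness.
No listed base is a witness for 2161.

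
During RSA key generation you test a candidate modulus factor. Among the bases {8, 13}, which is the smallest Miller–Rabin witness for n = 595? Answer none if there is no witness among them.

8

n − 1 = 594 = 2^1 · 297, so s = 1 and d = 297.
Base 8: x_0 = 8^297 mod 595 = 8. x_0 ∉ {1, 594} and s = 1, so 8 is a Miller–Rabin witness and 595 is composite.
Base 13: x_0 = 13^297 mod 595 = 13. x_0 ∉ {1, 594} and s = 1, so 13 is a Miller–Rabin witness and 595 is composite.
The smallest witness among the given bases is 8.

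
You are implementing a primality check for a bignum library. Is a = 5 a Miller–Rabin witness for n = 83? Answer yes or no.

n − 1 = 82 = 2^1 · 41, so s = 1 and d = 41.
x_0 = 5^41 mod 83 = 82.
x_0 = 82 ≡ −1, so 5 is not a witness.

no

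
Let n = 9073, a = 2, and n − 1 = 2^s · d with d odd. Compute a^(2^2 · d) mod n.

8300

n − 1 = 9072 = 2^4 · 567, so s = 4 and d = 567.
By repeated squaring, 2^567 ≡ 7911 (mod 9073).
x_0 = 7911.
x_1 = 7911^2 mod 9073 = 7440.
x_2 = 7440^2 mod 9073 = 8300.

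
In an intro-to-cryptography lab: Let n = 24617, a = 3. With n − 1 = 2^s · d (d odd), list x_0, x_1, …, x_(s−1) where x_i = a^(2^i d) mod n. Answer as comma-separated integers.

12050, 11434, 20086

n − 1 = 24616 = 2^3 · 3077, so s = 3 and d = 3077.
x_0 = 3^3077 mod 24617 = 12050.
x_1 = 12050^2 mod 24617 = 11434.
x_2 = 11434^2 mod 24617 = 20086.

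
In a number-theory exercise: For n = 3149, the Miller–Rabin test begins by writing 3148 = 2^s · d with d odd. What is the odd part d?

Halving: 3148 → 1574 → 787; 787 is odd.
So 3148 = 2^2 · 787.

787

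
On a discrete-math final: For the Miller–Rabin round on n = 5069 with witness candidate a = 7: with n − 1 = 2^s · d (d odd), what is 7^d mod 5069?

3031

n − 1 = 5068 = 2^2 · 1267, so s = 2 and d = 1267.
Repeated squaring mod 5069: 7^1 ≡ 7, 7^2 ≡ 49, 7^4 ≡ 2401, 7^8 ≡ 1348, 7^16 ≡ 2402, 7^32 ≡ 1082, 7^64 ≡ 4854, 7^128 ≡ 604, 7^256 ≡ 4917, 7^512 ≡ 2828, 7^1024 ≡ 3771.
1267 = 1024 + 128 + 64 + 32 + 16 + 2 + 1, so 7^1267 ≡ 3771·604·4854·1082·2402·49·7 ≡ 3031 (mod 5069).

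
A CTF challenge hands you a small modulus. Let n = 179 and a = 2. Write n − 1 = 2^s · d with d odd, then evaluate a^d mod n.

n − 1 = 178 = 2^1 · 89, so s = 1 and d = 89.
2^89 mod 179 = 178.

178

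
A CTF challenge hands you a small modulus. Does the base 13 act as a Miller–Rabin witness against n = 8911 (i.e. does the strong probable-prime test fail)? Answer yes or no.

n − 1 = 8910 = 2^1 · 4455, so s = 1 and d = 4455.
x_0 = 13^4455 mod 8911 = 8910.
x_0 = 8910 ≡ −1, so 13 is not a witness.

no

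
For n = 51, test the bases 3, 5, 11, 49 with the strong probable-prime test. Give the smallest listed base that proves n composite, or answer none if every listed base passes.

n − 1 = 50 = 2^1 · 25, so s = 1 and d = 25.
Base 3: x_0 = 3^25 mod 51 = 48. x_0 ∉ {1, 50} and s = 1, so 3 is a Miller–Rabin witness and 51 is composite.
Base 5: x_0 = 5^25 mod 51 = 29. x_0 ∉ {1, 50} and s = 1, so 5 is a Miller–Rabin witness and 51 is composite.
Base 11: x_0 = 11^25 mod 51 = 23. x_0 ∉ {1, 50} and s = 1, so 11 is a Miller–Rabin witness and 51 is composite.
Base 49: x_0 = 49^25 mod 51 = 49. x_0 ∉ {1, 50} and s = 1, so 49 is a Miller–Rabin witness and 51 is composite.
The smallest witness among the given bases is 3.

3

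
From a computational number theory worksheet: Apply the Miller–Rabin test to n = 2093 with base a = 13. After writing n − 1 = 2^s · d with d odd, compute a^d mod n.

n − 1 = 2092 = 2^2 · 523, so s = 2 and d = 523.
13^523 mod 2093 = 650.

650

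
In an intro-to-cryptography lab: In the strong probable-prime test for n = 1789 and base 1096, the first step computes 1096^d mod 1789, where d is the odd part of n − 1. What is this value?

n − 1 = 1788 = 2^2 · 447, so s = 2 and d = 447.
1096^447 mod 1789 = 1065.

1065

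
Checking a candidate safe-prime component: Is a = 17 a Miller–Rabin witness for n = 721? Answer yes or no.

yes

n − 1 = 720 = 2^4 · 45, so s = 4 and d = 45.
x_0 = 17^45 mod 721 = 615.
x_0 is neither 1 nor 720, so continue squaring.
x_1 = 615^2 mod 721 = 421.
x_2 = 421^2 mod 721 = 596.
x_3 = 596^2 mod 721 = 484.
Reached i = s−1 = 3 without hitting −1: 17 is a Miller–Rabin witness and 721 is composite.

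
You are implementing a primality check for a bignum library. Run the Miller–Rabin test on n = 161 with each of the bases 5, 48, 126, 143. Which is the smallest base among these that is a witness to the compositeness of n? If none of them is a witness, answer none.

5

n − 1 = 160 = 2^5 · 5, so s = 5 and d = 5.
Base 5: x_0 = 5^5 mod 161 = 66. x_0 is neither 1 nor 160, so continue squaring. x_1 = 66^2 mod 161 = 9. x_2 = 9^2 mod 161 = 81. x_3 = 81^2 mod 161 = 121. x_4 = 121^2 mod 161 = 151. Reached i = s−1 = 4 without hitting −1: 5 is a Miller–Rabin witness and 161 is composite.
Base 48: x_0 = 48^5 mod 161 = 55. x_0 is neither 1 nor 160, so continue squaring. x_1 = 55^2 mod 161 = 127. x_2 = 127^2 mod 161 = 29. x_3 = 29^2 mod 161 = 36. x_4 = 36^2 mod 161 = 8. Reached i = s−1 = 4 without hitting −1: 48 is a Miller–Rabin witness and 161 is composite.
Base 126: x_0 = 126^5 mod 161 = 28. x_0 is neither 1 nor 160, so continue squaring. x_1 = 28^2 mod 161 = 140. x_2 = 140^2 mod 161 = 119. x_3 = 119^2 mod 161 = 154. x_4 = 154^2 mod 161 = 49. Reached i = s−1 = 4 without hitting −1: 126 is a Miller–Rabin witness and 161 is composite.
Base 143: x_0 = 143^5 mod 161 = 89. x_0 is neither 1 nor 160, so continue squaring. x_1 = 89^2 mod 161 = 32. x_2 = 32^2 mod 161 = 58. x_3 = 58^2 mod 161 = 144. x_4 = 144^2 mod 161 = 128. Reached i = s−1 = 4 without hitting −1: 143 is a Miller–Rabin witness and 161 is composite.
The smallest witness among the given bases is 5.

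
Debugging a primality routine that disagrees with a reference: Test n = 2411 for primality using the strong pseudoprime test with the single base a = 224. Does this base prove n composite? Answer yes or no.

no

n − 1 = 2410 = 2^1 · 1205, so s = 1 and d = 1205.
x_0 = 224^1205 mod 2411 = 2410.
x_0 = 2410 ≡ −1, so 224 is not a witness.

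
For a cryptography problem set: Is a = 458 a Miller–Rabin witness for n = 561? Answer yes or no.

no

n − 1 = 560 = 2^4 · 35, so s = 4 and d = 35.
Repeated squaring mod 561: 458^1 ≡ 458, 458^2 ≡ 511, 458^4 ≡ 256, 458^8 ≡ 460, 458^16 ≡ 103, 458^32 ≡ 511.
35 = 32 + 2 + 1, so 458^35 ≡ 511·511·458 ≡ 560 (mod 561).
x_0 = 458^35 mod 561 = 560.
x_0 = 560 ≡ −1, so 458 is not a witness.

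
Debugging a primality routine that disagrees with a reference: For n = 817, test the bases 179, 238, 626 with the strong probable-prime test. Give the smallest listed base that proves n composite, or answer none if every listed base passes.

238

n − 1 = 816 = 2^4 · 51, so s = 4 and d = 51.
Base 179: x_0 = 179^51 mod 817 = 816. x_0 = 816 ≡ −1, so 179 is not a witness.
Base 238: x_0 = 238^51 mod 817 = 293. x_0 is neither 1 nor 816, so continue squaring. x_1 = 293^2 mod 817 = 64. x_2 = 64^2 mod 817 = 11. x_3 = 11^2 mod 817 = 121. Reached i = s−1 = 3 without hitting −1: 238 is a Miller–Rabin witness and 817 is composite.
Base 626: x_0 = 626^51 mod 817 = 360. x_0 is neither 1 nor 816, so continue squaring. x_1 = 360^2 mod 817 = 514. x_2 = 514^2 mod 817 = 305. x_3 = 305^2 mod 817 = 704. Reached i = s−1 = 3 without hitting −1: 626 is a Miller–Rabin witness and 817 is composite.
The smallest witness among the given bases is 238.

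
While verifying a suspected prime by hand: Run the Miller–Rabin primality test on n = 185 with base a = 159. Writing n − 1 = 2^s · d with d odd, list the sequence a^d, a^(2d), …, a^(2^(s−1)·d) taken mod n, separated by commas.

64, 26, 121

n − 1 = 184 = 2^3 · 23, so s = 3 and d = 23.
x_0 = 159^23 mod 185 = 64.
x_1 = 64^2 mod 185 = 26.
x_2 = 26^2 mod 185 = 121.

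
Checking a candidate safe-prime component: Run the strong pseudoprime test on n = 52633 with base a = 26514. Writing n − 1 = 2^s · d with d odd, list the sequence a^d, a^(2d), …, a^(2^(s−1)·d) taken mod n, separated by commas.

n − 1 = 52632 = 2^3 · 6579, so s = 3 and d = 6579.
x_0 = 26514^6579 mod 52633 = 720.
x_1 = 720^2 mod 52633 = 44703.
x_2 = 44703^2 mod 52633 = 41098.

720, 44703, 41098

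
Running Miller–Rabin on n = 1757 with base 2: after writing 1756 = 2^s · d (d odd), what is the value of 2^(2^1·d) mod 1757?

494

n − 1 = 1756 = 2^2 · 439, so s = 2 and d = 439.
x_0 = 2^439 mod 1757 = 1437.
x_1 = 1437^2 mod 1757 = 494.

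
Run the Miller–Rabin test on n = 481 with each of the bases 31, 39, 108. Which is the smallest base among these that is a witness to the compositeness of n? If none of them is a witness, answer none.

n − 1 = 480 = 2^5 · 15, so s = 5 and d = 15.
Base 31: x_0 = 31^15 mod 481 = 450. x_0 is neither 1 nor 480, so continue squaring. x_1 = 450^2 mod 481 = 480. x_1 ≡ −1, so 31 is not a witness.
Base 39: x_0 = 39^15 mod 481 = 208. x_0 is neither 1 nor 480, so continue squaring. x_1 = 208^2 mod 481 = 455. x_2 = 455^2 mod 481 = 195. x_3 = 195^2 mod 481 = 26. x_4 = 26^2 mod 481 = 195. Reached i = s−1 = 4 without hitting −1: 39 is a Miller–Rabin witness and 481 is composite.
Base 108: x_0 = 108^15 mod 481 = 285. x_0 is neither 1 nor 480, so continue squaring. x_1 = 285^2 mod 481 = 417. x_2 = 417^2 mod 481 = 248. x_3 = 248^2 mod 481 = 417. x_4 = 417^2 mod 481 = 248. Reached i = s−1 = 4 without hitting −1: 108 is a Miller–Rabin witness and 481 is composite.
The smallest witness among the given bases is 39.

39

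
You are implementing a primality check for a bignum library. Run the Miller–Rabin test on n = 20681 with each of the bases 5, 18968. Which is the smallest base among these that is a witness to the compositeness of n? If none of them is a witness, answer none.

n − 1 = 20680 = 2^3 · 2585, so s = 3 and d = 2585.
Base 5: x_0 = 5^2585 mod 20681 = 2675. x_0 is neither 1 nor 20680, so continue squaring. x_1 = 2675^2 mod 20681 = 20680. x_1 ≡ −1, so 5 is not a witness.
Base 18968: x_0 = 18968^2585 mod 20681 = 11501. x_0 is neither 1 nor 20680, so continue squaring. x_1 = 11501^2 mod 20681 = 18006. x_2 = 18006^2 mod 20681 = 20680. x_2 ≡ −1, so 18968 is not a witness.
No listed base is a witness for 20681.

none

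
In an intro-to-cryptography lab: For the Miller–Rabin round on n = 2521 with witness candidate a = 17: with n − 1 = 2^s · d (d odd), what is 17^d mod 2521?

n − 1 = 2520 = 2^3 · 315, so s = 3 and d = 315.
By repeated squaring, 17^315 ≡ 1316 (mod 2521).

1316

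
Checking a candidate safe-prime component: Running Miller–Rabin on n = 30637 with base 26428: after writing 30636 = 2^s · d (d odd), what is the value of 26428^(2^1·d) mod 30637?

n − 1 = 30636 = 2^2 · 7659, so s = 2 and d = 7659.
Repeated squaring mod 30637: 26428^1 ≡ 26428, 26428^2 ≡ 7495, 26428^4 ≡ 17404, 26428^8 ≡ 21834, 26428^16 ≡ 11836, 26428^32 ≡ 18532, 26428^64 ≡ 24891, 26428^128 ≡ 20467, 26428^256 ≡ 29025, 26428^512 ≡ 25036, 26428^1024 ≡ 29550, 26428^2048 ≡ 17363, 26428^4096 ≡ 5689.
7659 = 4096 + 2048 + 1024 + 256 + 128 + 64 + 32 + 8 + 2 + 1, so 26428^7659 ≡ 5689·17363·29550·29025·20467·24891·18532·21834·7495·26428 ≡ 1 (mod 30637).
x_0 = 1.
x_1 = 1^2 mod 30637 = 1.

1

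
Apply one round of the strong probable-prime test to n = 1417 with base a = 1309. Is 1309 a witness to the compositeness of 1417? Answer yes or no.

no

n − 1 = 1416 = 2^3 · 177, so s = 3 and d = 177.
Repeated squaring mod 1417: 1309^1 ≡ 1309, 1309^2 ≡ 328, 1309^4 ≡ 1309, 1309^8 ≡ 328, 1309^16 ≡ 1309, 1309^32 ≡ 328, 1309^64 ≡ 1309, 1309^128 ≡ 328.
177 = 128 + 32 + 16 + 1, so 1309^177 ≡ 328·328·1309·1309 ≡ 1 (mod 1417).
x_0 = 1309^177 mod 1417 = 1.
x_0 = 1, so 1309 is not a witness.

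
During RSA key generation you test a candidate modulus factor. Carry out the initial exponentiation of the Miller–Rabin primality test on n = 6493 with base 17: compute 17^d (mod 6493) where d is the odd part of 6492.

3819

n − 1 = 6492 = 2^2 · 1623, so s = 2 and d = 1623.
17^1623 mod 6493 = 3819.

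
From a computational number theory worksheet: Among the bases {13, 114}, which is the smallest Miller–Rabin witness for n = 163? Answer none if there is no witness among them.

n − 1 = 162 = 2^1 · 81, so s = 1 and d = 81.
Base 13: x_0 = 13^81 mod 163 = 162. x_0 = 162 ≡ −1, so 13 is not a witness.
Base 114: x_0 = 114^81 mod 163 = 162. x_0 = 162 ≡ −1, so 114 is not a witness.
No listed base is a witness for 163.

none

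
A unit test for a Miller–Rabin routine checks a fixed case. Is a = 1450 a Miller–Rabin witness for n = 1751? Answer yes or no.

yes

n − 1 = 1750 = 2^1 · 875, so s = 1 and d = 875.
x_0 = 1450^875 mod 1751 = 164.
x_0 ∉ {1, 1750} and s = 1, so 1450 is a Miller–Rabin witness and 1751 is composite.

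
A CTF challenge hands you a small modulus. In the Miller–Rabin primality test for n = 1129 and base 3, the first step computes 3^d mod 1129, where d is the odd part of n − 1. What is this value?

168

n − 1 = 1128 = 2^3 · 141, so s = 3 and d = 141.
3^141 mod 1129 = 168.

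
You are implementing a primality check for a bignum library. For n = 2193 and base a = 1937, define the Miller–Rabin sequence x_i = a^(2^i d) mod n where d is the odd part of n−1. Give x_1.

256

n − 1 = 2192 = 2^4 · 137, so s = 4 and d = 137.
x_0 = 1937^137 mod 2193 = 1274.
x_1 = 1274^2 mod 2193 = 256.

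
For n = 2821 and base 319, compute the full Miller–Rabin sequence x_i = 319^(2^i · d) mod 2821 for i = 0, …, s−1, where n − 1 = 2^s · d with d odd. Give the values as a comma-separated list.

n − 1 = 2820 = 2^2 · 705, so s = 2 and d = 705.
x_0 = 319^705 mod 2821 = 1737.
x_1 = 1737^2 mod 2821 = 1520.

1737, 1520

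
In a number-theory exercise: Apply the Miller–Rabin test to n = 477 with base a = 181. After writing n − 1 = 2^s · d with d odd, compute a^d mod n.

n − 1 = 476 = 2^2 · 119, so s = 2 and d = 119.
Repeated squaring mod 477: 181^1 ≡ 181, 181^2 ≡ 325, 181^4 ≡ 208, 181^8 ≡ 334, 181^16 ≡ 415, 181^32 ≡ 28, 181^64 ≡ 307.
119 = 64 + 32 + 16 + 4 + 2 + 1, so 181^119 ≡ 307·28·415·208·325·181 ≡ 55 (mod 477).

55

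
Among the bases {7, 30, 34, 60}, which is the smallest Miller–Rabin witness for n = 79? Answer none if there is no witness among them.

none

n − 1 = 78 = 2^1 · 39, so s = 1 and d = 39.
Base 7: x_0 = 7^39 mod 79 = 78. x_0 = 78 ≡ −1, so 7 is not a witness.
Base 30: x_0 = 30^39 mod 79 = 78. x_0 = 78 ≡ −1, so 30 is not a witness.
Base 34: x_0 = 34^39 mod 79 = 78. x_0 = 78 ≡ −1, so 34 is not a witness.
Base 60: x_0 = 60^39 mod 79 = 78. x_0 = 78 ≡ −1, so 60 is not a witness.
No listed base is a witness for 79.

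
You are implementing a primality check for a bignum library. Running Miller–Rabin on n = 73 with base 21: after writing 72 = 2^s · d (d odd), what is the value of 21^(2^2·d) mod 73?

n − 1 = 72 = 2^3 · 9, so s = 3 and d = 9.
x_0 = 21^9 mod 73 = 22.
x_1 = 22^2 mod 73 = 46.
x_2 = 46^2 mod 73 = 72.

72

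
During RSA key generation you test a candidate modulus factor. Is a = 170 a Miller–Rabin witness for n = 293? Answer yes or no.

n − 1 = 292 = 2^2 · 73, so s = 2 and d = 73.
x_0 = 170^73 mod 293 = 292.
x_0 = 292 ≡ −1, so 170 is not a witness.

no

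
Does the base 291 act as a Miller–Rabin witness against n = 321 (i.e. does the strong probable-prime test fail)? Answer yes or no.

yes

n − 1 = 320 = 2^6 · 5, so s = 6 and d = 5.
Repeated squaring mod 321: 291^1 ≡ 291, 291^2 ≡ 258, 291^4 ≡ 117.
5 = 4 + 1, so 291^5 ≡ 117·291 ≡ 21 (mod 321).
x_0 = 291^5 mod 321 = 21.
x_0 is neither 1 nor 320, so continue squaring.
x_1 = 21^2 mod 321 = 120.
x_2 = 120^2 mod 321 = 276.
x_3 = 276^2 mod 321 = 99.
x_4 = 99^2 mod 321 = 171.
x_5 = 171^2 mod 321 = 30.
Reached i = s−1 = 5 without hitting −1: 291 is a Miller–Rabin witness and 321 is composite.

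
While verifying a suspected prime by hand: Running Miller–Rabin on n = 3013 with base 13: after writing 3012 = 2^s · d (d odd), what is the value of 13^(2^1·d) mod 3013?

1695

n − 1 = 3012 = 2^2 · 753, so s = 2 and d = 753.
x_0 = 13^753 mod 3013 = 2695.
x_1 = 2695^2 mod 3013 = 1695.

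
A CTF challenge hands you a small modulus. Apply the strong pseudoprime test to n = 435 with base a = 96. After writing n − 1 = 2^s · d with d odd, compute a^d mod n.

231

n − 1 = 434 = 2^1 · 217, so s = 1 and d = 217.
96^217 mod 435 = 231.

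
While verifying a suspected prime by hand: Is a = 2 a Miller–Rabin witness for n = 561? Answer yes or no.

n − 1 = 560 = 2^4 · 35, so s = 4 and d = 35.
x_0 = 2^35 mod 561 = 263.
x_0 is neither 1 nor 560, so continue squaring.
x_1 = 263^2 mod 561 = 166.
x_2 = 166^2 mod 561 = 67.
x_3 = 67^2 mod 561 = 1.
x_3 = 1 but x_2 ≠ ±1, a nontrivial square root of 1 — 2 is a witness and 561 is composite.

yes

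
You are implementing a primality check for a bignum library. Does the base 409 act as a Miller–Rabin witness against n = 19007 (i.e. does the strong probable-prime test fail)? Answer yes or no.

yes

n − 1 = 19006 = 2^1 · 9503, so s = 1 and d = 9503.
x_0 = 409^9503 mod 19007 = 10167.
x_0 ∉ {1, 19006} and s = 1, so 409 is a Miller–Rabin witness and 19007 is composite.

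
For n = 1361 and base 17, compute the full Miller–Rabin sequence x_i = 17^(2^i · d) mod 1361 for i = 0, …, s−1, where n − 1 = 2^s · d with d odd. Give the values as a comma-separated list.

n − 1 = 1360 = 2^4 · 85, so s = 4 and d = 85.
x_0 = 17^85 mod 1361 = 747.
x_1 = 747^2 mod 1361 = 1360.
x_2 = 1360^2 mod 1361 = 1.
x_3 = 1^2 mod 1361 = 1.

747, 1360, 1, 1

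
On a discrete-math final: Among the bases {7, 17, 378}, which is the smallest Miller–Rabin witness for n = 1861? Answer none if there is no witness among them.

none

n − 1 = 1860 = 2^2 · 465, so s = 2 and d = 465.
Base 7: x_0 = 7^465 mod 1861 = 61. x_0 is neither 1 nor 1860, so continue squaring. x_1 = 61^2 mod 1861 = 1860. x_1 ≡ −1, so 7 is not a witness.
Base 17: x_0 = 17^465 mod 1861 = 1860. x_0 = 1860 ≡ −1, so 17 is not a witness.
Base 378: x_0 = 378^465 mod 1861 = 1. x_0 = 1, so 378 is not a witness.
No listed base is a witness for 1861.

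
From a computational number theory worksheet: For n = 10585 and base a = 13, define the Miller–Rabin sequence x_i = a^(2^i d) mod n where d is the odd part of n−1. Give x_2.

291

n − 1 = 10584 = 2^3 · 1323, so s = 3 and d = 1323.
Repeated squaring mod 10585: 13^1 ≡ 13, 13^2 ≡ 169, 13^4 ≡ 7391, 13^8 ≡ 8281, 13^16 ≡ 5331, 13^32 ≡ 9421, 13^64 ≡ 16, 13^128 ≡ 256, 13^256 ≡ 2026, 13^512 ≡ 8281, 13^1024 ≡ 5331.
1323 = 1024 + 256 + 32 + 8 + 2 + 1, so 13^1323 ≡ 5331·2026·9421·8281·169·13 ≡ 6872 (mod 10585).
x_0 = 6872.
x_1 = 6872^2 mod 10585 = 4699.
x_2 = 4699^2 mod 10585 = 291.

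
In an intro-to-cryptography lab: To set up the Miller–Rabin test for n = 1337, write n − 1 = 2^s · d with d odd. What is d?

Halving: 1336 → 668 → 334 → 167; 167 is odd.
So 1336 = 2^3 · 167.

167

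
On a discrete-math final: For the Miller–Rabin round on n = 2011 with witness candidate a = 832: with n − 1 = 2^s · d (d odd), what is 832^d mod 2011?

n − 1 = 2010 = 2^1 · 1005, so s = 1 and d = 1005.
By repeated squaring, 832^1005 ≡ 1 (mod 2011).

1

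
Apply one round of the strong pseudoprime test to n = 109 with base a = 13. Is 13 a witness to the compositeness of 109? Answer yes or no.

n − 1 = 108 = 2^2 · 27, so s = 2 and d = 27.
x_0 = 13^27 mod 109 = 76.
x_0 is neither 1 nor 108, so continue squaring.
x_1 = 76^2 mod 109 = 108.
x_1 ≡ −1, so 13 is not a witness.

no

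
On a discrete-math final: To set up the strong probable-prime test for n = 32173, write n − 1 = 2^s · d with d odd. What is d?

Halving: 32172 → 16086 → 8043; 8043 is odd.
So 32172 = 2^2 · 8043.

8043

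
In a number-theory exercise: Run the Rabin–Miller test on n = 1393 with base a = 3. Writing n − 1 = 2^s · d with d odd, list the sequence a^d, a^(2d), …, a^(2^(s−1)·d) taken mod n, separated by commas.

545, 316, 953, 1366

n − 1 = 1392 = 2^4 · 87, so s = 4 and d = 87.
x_0 = 3^87 mod 1393 = 545.
x_1 = 545^2 mod 1393 = 316.
x_2 = 316^2 mod 1393 = 953.
x_3 = 953^2 mod 1393 = 1366.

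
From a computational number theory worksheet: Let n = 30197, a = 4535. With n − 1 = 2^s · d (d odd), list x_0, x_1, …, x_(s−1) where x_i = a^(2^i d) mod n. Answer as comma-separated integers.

n − 1 = 30196 = 2^2 · 7549, so s = 2 and d = 7549.
x_0 = 4535^7549 mod 30197 = 14398.
x_1 = 14398^2 mod 30197 = 30196.

14398, 30196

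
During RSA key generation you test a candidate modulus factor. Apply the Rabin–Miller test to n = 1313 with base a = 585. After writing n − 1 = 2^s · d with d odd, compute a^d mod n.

n − 1 = 1312 = 2^5 · 41, so s = 5 and d = 41.
Repeated squaring mod 1313: 585^1 ≡ 585, 585^2 ≡ 845, 585^4 ≡ 1066, 585^8 ≡ 611, 585^16 ≡ 429, 585^32 ≡ 221.
41 = 32 + 8 + 1, so 585^41 ≡ 221·611·585 ≡ 429 (mod 1313).

429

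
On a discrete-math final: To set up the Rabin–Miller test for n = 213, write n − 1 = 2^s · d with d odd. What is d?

53

Halving: 212 → 106 → 53; 53 is odd.
So 212 = 2^2 · 53.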